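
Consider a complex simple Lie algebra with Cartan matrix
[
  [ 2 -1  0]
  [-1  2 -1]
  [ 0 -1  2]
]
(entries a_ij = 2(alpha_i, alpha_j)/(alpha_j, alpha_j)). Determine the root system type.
The matrix has rank 3 with 2's on the diagonal. Reading the off-diagonal entries as Dynkin edges (a single edge where a_ij = a_ji = -1; a double or triple edge where a_ij * a_ji = 2 or 3), the diagram is a chain of 3 nodes with single edges (A_3). One simple-root ordering that puts it in standard form is (alpha_1, alpha_2, alpha_3). So the algebra is type A_3, i.e. sl(4).

A3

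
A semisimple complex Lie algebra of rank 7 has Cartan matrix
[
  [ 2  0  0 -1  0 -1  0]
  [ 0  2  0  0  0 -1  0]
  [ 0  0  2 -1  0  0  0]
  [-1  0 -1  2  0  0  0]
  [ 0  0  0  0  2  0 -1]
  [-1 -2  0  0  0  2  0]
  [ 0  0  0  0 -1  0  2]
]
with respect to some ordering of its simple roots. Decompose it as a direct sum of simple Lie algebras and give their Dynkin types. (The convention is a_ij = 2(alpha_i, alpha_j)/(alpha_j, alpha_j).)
The diagram associated to this matrix has two connected components: the simple roots {alpha_5, alpha_7} form a chain of 2 nodes with single edges (A_2), and {alpha_1, alpha_2, alpha_3, alpha_4, alpha_6} form a chain of 5 nodes with a double edge at one end; the terminal node there is the unique short simple root (B_5). A semisimple Lie algebra decomposes uniquely as the direct sum of simple ideals, one per connected component of its Dynkin diagram, so g ≅ A_2 ⊕ B_5 (dimension 8 + 55 = 63).

A_2 ⊕ B_5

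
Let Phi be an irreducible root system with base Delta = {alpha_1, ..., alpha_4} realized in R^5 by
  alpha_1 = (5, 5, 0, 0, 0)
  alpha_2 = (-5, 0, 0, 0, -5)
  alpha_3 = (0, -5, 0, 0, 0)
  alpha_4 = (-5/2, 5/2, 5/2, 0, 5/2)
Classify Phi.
F_4

Compute the Cartan integers a_ij = 2(alpha_i, alpha_j)/(alpha_j, alpha_j); the resulting 4x4 Cartan matrix is
[[2, -1, -2, 0], [-1, 2, 0, 0], [-1, 0, 2, -1], [0, 0, -1, 2]].
The roots have two lengths (squared-length ratio 2:1); the short ones are alpha_{3,4}. The associated Dynkin diagram is a chain of 4 nodes with a double edge between the middle two (F_4), so the type is F_4.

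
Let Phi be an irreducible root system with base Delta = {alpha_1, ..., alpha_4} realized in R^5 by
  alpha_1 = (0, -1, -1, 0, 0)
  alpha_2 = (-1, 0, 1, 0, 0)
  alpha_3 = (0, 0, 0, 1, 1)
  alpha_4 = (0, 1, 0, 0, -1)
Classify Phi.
Compute the Cartan integers a_ij = 2(alpha_i, alpha_j)/(alpha_j, alpha_j); the resulting 4x4 Cartan matrix is
[[2, -1, 0, -1], [-1, 2, 0, 0], [0, 0, 2, -1], [-1, 0, -1, 2]].
All simple roots have the same length, so the diagram is simply laced. The associated Dynkin diagram is a chain of 4 nodes with single edges (A_4), so the type is A_4 (the algebra sl(5)).

A_4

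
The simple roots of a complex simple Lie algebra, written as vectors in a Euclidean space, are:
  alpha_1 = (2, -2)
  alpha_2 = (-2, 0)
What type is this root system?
B_2

Compute the Cartan integers a_ij = 2(alpha_i, alpha_j)/(alpha_j, alpha_j); the resulting 2x2 Cartan matrix is
[[2, -2], [-1, 2]].
The roots have two lengths (squared-length ratio 2:1); the short ones are alpha_{2}. The associated Dynkin diagram is a chain of 2 nodes with a double edge at one end; the terminal node there is the unique short simple root (B_2), so the type is B_2 (the algebra so(5)).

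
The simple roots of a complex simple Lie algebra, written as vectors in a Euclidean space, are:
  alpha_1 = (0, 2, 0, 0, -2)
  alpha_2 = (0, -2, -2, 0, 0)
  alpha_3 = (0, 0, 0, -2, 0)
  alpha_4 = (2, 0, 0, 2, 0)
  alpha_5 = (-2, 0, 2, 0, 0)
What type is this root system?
B_5

Compute the Cartan integers a_ij = 2(alpha_i, alpha_j)/(alpha_j, alpha_j); the resulting 5x5 Cartan matrix is
[[2, -1, 0, 0, 0], [-1, 2, 0, 0, -1], [0, 0, 2, -1, 0], [0, 0, -2, 2, -1], [0, -1, 0, -1, 2]].
The roots have two lengths (squared-length ratio 2:1); the short ones are alpha_{3}. The associated Dynkin diagram is a chain of 5 nodes with a double edge at one end; the terminal node there is the unique short simple root (B_5), so the type is B_5 (the algebra so(11)).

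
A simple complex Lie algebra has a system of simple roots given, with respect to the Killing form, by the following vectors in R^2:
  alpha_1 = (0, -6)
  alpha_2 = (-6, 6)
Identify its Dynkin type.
B_2

Compute the Cartan integers a_ij = 2(alpha_i, alpha_j)/(alpha_j, alpha_j); the resulting 2x2 Cartan matrix is
[[2, -1], [-2, 2]].
The roots have two lengths (squared-length ratio 2:1); the short ones are alpha_{1}. The associated Dynkin diagram is a chain of 2 nodes with a double edge at one end; the terminal node there is the unique short simple root (B_2), so the type is B_2 (the algebra so(5)).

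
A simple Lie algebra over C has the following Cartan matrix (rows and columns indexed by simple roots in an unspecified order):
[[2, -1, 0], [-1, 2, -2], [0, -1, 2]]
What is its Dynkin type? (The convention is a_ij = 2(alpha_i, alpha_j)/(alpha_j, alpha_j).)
The matrix has rank 3 with 2's on the diagonal. Reading the off-diagonal entries as Dynkin edges (a single edge where a_ij = a_ji = -1; a double or triple edge where a_ij * a_ji = 2 or 3), the diagram is a chain of 3 nodes with a double edge at one end; the terminal node there is the unique short simple root (B_3). One simple-root ordering that puts it in standard form is (alpha_1, alpha_2, alpha_3). So the algebra is type B_3, i.e. so(7).

type B_3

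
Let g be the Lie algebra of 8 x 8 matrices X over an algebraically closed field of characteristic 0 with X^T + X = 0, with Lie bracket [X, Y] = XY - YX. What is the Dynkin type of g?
This is so(8) with 8 even, which has dimension 8(8-1)/2 = 28 and rank 8/2 = 4. In the classification of classical Lie algebras, the orthogonal algebra so(2n) in an even number of variables has type D_n; here n = 4, so the Dynkin diagram is a chain of 2 nodes with a fork of two nodes at one end (D_4). Hence the type is D_4.

D4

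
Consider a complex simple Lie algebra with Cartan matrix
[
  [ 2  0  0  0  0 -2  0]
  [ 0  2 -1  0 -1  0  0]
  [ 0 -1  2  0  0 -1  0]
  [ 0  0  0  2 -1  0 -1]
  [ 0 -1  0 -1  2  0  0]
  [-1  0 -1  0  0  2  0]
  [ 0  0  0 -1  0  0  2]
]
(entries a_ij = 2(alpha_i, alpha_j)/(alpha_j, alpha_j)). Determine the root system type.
The matrix has rank 7 with 2's on the diagonal. Reading the off-diagonal entries as Dynkin edges (a single edge where a_ij = a_ji = -1; a double or triple edge where a_ij * a_ji = 2 or 3), the diagram is a chain of 7 nodes with a double edge at one end; the terminal node there is the unique long simple root (C_7). One simple-root ordering that puts it in standard form is (alpha_7, alpha_4, alpha_5, alpha_2, alpha_3, alpha_6, alpha_1). So the algebra is type C_7, i.e. sp(14).

C_7 (sp(14))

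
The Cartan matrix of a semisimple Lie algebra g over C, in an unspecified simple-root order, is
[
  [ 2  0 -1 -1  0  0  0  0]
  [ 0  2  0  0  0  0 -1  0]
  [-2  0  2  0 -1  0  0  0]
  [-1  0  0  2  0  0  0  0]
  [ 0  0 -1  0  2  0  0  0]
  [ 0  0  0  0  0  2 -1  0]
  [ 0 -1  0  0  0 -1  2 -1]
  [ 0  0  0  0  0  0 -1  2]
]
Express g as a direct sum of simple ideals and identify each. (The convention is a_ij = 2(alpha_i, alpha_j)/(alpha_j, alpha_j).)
The diagram associated to this matrix has two connected components: the simple roots {alpha_2, alpha_6, alpha_7, alpha_8} form a chain of 2 nodes with a fork of two nodes at one end (D_4), and {alpha_1, alpha_3, alpha_4, alpha_5} form a chain of 4 nodes with a double edge between the middle two (F_4). A semisimple Lie algebra decomposes uniquely as the direct sum of simple ideals, one per connected component of its Dynkin diagram, so g ≅ D_4 ⊕ F_4 (dimension 28 + 52 = 80).

D_4 (so(8)) + F_4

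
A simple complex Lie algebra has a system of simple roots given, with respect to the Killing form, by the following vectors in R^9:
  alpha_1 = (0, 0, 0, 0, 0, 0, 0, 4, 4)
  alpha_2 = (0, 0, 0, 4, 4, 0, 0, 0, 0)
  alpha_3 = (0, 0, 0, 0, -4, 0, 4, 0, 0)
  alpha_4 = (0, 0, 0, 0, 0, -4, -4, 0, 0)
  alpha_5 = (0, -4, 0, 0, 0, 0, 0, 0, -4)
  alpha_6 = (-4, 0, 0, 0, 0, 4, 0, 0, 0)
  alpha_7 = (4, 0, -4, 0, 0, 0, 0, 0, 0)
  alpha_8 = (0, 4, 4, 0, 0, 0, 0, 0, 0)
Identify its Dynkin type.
A_8 (sl(9))

Compute the Cartan integers a_ij = 2(alpha_i, alpha_j)/(alpha_j, alpha_j); the resulting 8x8 Cartan matrix is
[[2, 0, 0, 0, -1, 0, 0, 0], [0, 2, -1, 0, 0, 0, 0, 0], [0, -1, 2, -1, 0, 0, 0, 0], [0, 0, -1, 2, 0, -1, 0, 0], [-1, 0, 0, 0, 2, 0, 0, -1], [0, 0, 0, -1, 0, 2, -1, 0], [0, 0, 0, 0, 0, -1, 2, -1], [0, 0, 0, 0, -1, 0, -1, 2]].
All simple roots have the same length, so the diagram is simply laced. The associated Dynkin diagram is a chain of 8 nodes with single edges (A_8), so the type is A_8 (the algebra sl(9)).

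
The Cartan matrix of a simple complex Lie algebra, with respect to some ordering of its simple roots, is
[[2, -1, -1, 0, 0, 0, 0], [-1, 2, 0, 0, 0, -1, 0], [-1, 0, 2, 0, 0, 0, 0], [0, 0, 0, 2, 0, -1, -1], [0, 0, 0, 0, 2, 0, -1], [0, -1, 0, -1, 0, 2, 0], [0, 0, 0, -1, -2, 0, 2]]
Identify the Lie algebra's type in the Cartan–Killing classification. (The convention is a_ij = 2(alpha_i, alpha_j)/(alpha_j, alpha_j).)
The matrix has rank 7 with 2's on the diagonal. Reading the off-diagonal entries as Dynkin edges (a single edge where a_ij = a_ji = -1; a double or triple edge where a_ij * a_ji = 2 or 3), the diagram is a chain of 7 nodes with a double edge at one end; the terminal node there is the unique short simple root (B_7). One simple-root ordering that puts it in standard form is (alpha_3, alpha_1, alpha_2, alpha_6, alpha_4, alpha_7, alpha_5). So the algebra is type B_7, i.e. so(15).

type B_7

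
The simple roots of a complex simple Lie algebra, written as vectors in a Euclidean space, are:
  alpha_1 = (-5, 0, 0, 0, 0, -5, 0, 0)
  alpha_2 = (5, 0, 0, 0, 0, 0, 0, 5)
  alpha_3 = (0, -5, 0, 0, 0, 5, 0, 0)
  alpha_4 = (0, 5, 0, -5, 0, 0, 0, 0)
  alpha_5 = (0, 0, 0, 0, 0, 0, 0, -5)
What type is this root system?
Compute the Cartan integers a_ij = 2(alpha_i, alpha_j)/(alpha_j, alpha_j); the resulting 5x5 Cartan matrix is
[[2, -1, -1, 0, 0], [-1, 2, 0, 0, -2], [-1, 0, 2, -1, 0], [0, 0, -1, 2, 0], [0, -1, 0, 0, 2]].
The roots have two lengths (squared-length ratio 2:1); the short ones are alpha_{5}. The associated Dynkin diagram is a chain of 5 nodes with a double edge at one end; the terminal node there is the unique short simple root (B_5), so the type is B_5 (the algebra so(11)).

B_5 (so(11))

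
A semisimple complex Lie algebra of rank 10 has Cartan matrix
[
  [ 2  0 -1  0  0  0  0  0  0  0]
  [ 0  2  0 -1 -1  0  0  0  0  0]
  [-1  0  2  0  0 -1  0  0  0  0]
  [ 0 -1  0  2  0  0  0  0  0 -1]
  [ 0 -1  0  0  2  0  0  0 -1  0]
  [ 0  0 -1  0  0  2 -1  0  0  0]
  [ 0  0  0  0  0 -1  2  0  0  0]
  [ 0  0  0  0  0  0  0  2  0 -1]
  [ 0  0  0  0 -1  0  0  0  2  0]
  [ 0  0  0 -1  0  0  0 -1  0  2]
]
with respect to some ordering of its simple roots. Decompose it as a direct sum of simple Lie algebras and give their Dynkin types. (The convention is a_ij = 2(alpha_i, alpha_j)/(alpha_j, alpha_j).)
A_4 ⊕ A_6

The diagram associated to this matrix has two connected components: the simple roots {alpha_1, alpha_3, alpha_6, alpha_7} form a chain of 4 nodes with single edges (A_4), and {alpha_2, alpha_4, alpha_5, alpha_8, alpha_9, alpha_10} form a chain of 6 nodes with single edges (A_6). A semisimple Lie algebra decomposes uniquely as the direct sum of simple ideals, one per connected component of its Dynkin diagram, so g ≅ A_4 ⊕ A_6 (dimension 24 + 48 = 72).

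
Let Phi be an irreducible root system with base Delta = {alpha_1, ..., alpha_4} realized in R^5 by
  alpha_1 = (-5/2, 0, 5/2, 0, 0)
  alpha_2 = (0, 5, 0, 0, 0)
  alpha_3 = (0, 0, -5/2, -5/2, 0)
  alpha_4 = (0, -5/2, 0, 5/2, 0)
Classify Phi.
Compute the Cartan integers a_ij = 2(alpha_i, alpha_j)/(alpha_j, alpha_j); the resulting 4x4 Cartan matrix is
[[2, 0, -1, 0], [0, 2, 0, -2], [-1, 0, 2, -1], [0, -1, -1, 2]].
The roots have two lengths (squared-length ratio 2:1); the short ones are alpha_{1,3,4}. The associated Dynkin diagram is a chain of 4 nodes with a double edge at one end; the terminal node there is the unique long simple root (C_4), so the type is C_4 (the algebra sp(8)).

type C_4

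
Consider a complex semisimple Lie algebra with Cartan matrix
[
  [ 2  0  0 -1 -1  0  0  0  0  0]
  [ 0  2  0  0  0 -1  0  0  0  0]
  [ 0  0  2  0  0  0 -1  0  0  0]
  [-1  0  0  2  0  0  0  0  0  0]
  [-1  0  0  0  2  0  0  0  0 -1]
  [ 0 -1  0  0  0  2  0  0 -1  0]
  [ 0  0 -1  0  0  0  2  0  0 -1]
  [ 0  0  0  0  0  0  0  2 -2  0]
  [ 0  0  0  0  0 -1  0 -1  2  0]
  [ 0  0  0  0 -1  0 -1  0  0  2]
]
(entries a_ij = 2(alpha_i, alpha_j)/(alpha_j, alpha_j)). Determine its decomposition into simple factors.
A_6 + C_4

The diagram associated to this matrix has two connected components: the simple roots {alpha_1, alpha_3, alpha_4, alpha_5, alpha_7, alpha_10} form a chain of 6 nodes with single edges (A_6), and {alpha_2, alpha_6, alpha_8, alpha_9} form a chain of 4 nodes with a double edge at one end; the terminal node there is the unique long simple root (C_4). A semisimple Lie algebra decomposes uniquely as the direct sum of simple ideals, one per connected component of its Dynkin diagram, so g ≅ A_6 ⊕ C_4 (dimension 48 + 36 = 84).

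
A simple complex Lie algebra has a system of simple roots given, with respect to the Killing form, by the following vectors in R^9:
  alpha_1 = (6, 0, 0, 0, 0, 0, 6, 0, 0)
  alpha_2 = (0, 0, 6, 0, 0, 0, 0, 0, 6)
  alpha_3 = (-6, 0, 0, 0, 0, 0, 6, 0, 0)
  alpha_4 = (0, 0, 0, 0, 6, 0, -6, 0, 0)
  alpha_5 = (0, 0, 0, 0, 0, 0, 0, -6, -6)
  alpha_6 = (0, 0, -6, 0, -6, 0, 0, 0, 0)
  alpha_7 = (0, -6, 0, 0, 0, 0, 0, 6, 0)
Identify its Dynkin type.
D_7 (so(14))

Compute the Cartan integers a_ij = 2(alpha_i, alpha_j)/(alpha_j, alpha_j); the resulting 7x7 Cartan matrix is
[[2, 0, 0, -1, 0, 0, 0], [0, 2, 0, 0, -1, -1, 0], [0, 0, 2, -1, 0, 0, 0], [-1, 0, -1, 2, 0, -1, 0], [0, -1, 0, 0, 2, 0, -1], [0, -1, 0, -1, 0, 2, 0], [0, 0, 0, 0, -1, 0, 2]].
All simple roots have the same length, so the diagram is simply laced. The associated Dynkin diagram is a chain of 5 nodes with a fork of two nodes at one end (D_7), so the type is D_7 (the algebra so(14)).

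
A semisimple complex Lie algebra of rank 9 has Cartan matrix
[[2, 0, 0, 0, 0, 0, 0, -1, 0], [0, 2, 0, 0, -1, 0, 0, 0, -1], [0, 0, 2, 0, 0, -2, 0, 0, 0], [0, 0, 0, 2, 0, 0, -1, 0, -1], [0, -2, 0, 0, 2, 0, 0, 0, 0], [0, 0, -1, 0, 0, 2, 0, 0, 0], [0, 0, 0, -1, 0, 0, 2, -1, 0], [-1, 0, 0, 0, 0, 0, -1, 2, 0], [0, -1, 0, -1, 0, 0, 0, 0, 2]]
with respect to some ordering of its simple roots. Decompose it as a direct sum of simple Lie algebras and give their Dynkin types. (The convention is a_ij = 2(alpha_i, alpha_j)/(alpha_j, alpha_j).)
The diagram associated to this matrix has two connected components: the simple roots {alpha_3, alpha_6} form a chain of 2 nodes with a double edge at one end; the terminal node there is the unique short simple root (B_2), and {alpha_1, alpha_2, alpha_4, alpha_5, alpha_7, alpha_8, alpha_9} form a chain of 7 nodes with a double edge at one end; the terminal node there is the unique long simple root (C_7). A semisimple Lie algebra decomposes uniquely as the direct sum of simple ideals, one per connected component of its Dynkin diagram, so g ≅ B_2 ⊕ C_7 (dimension 10 + 105 = 115).

B_2 + C_7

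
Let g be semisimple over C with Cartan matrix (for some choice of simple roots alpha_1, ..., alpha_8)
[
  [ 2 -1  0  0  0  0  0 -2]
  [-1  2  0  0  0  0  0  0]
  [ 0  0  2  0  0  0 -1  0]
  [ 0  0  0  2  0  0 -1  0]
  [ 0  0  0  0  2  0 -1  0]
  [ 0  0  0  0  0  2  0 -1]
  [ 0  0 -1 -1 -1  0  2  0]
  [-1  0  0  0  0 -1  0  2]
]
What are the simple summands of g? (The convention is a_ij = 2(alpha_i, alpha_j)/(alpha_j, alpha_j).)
D_4 + F_4

The diagram associated to this matrix has two connected components: the simple roots {alpha_3, alpha_4, alpha_5, alpha_7} form a chain of 2 nodes with a fork of two nodes at one end (D_4), and {alpha_1, alpha_2, alpha_6, alpha_8} form a chain of 4 nodes with a double edge between the middle two (F_4). A semisimple Lie algebra decomposes uniquely as the direct sum of simple ideals, one per connected component of its Dynkin diagram, so g ≅ D_4 ⊕ F_4 (dimension 28 + 52 = 80).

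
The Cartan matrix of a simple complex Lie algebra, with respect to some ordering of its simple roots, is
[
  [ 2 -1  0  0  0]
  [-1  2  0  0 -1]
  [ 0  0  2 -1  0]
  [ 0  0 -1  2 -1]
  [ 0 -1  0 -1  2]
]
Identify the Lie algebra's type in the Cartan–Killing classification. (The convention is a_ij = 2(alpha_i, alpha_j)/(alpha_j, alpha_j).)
The matrix has rank 5 with 2's on the diagonal. Reading the off-diagonal entries as Dynkin edges (a single edge where a_ij = a_ji = -1; a double or triple edge where a_ij * a_ji = 2 or 3), the diagram is a chain of 5 nodes with single edges (A_5). One simple-root ordering that puts it in standard form is (alpha_3, alpha_4, alpha_5, alpha_2, alpha_1). So the algebra is type A_5, i.e. sl(6).

A_5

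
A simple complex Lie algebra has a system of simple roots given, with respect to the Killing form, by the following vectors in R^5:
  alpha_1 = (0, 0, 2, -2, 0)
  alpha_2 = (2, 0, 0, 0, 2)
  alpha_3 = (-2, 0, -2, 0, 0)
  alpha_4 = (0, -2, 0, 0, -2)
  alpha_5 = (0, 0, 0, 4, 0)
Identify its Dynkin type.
C_5

Compute the Cartan integers a_ij = 2(alpha_i, alpha_j)/(alpha_j, alpha_j); the resulting 5x5 Cartan matrix is
[[2, 0, -1, 0, -1], [0, 2, -1, -1, 0], [-1, -1, 2, 0, 0], [0, -1, 0, 2, 0], [-2, 0, 0, 0, 2]].
The roots have two lengths (squared-length ratio 2:1); the short ones are alpha_{1,2,3,4}. The associated Dynkin diagram is a chain of 5 nodes with a double edge at one end; the terminal node there is the unique long simple root (C_5), so the type is C_5 (the algebra sp(10)).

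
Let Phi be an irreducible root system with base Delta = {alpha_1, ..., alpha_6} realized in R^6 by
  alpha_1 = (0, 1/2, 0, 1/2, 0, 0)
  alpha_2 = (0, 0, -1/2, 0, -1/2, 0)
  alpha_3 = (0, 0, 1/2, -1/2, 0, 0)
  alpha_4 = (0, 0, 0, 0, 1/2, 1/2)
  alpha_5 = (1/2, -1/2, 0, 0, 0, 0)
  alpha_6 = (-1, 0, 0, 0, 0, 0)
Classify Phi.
C_6 (sp(12))

Compute the Cartan integers a_ij = 2(alpha_i, alpha_j)/(alpha_j, alpha_j); the resulting 6x6 Cartan matrix is
[[2, 0, -1, 0, -1, 0], [0, 2, -1, -1, 0, 0], [-1, -1, 2, 0, 0, 0], [0, -1, 0, 2, 0, 0], [-1, 0, 0, 0, 2, -1], [0, 0, 0, 0, -2, 2]].
The roots have two lengths (squared-length ratio 2:1); the short ones are alpha_{1,2,3,4,5}. The associated Dynkin diagram is a chain of 6 nodes with a double edge at one end; the terminal node there is the unique long simple root (C_6), so the type is C_6 (the algebra sp(12)).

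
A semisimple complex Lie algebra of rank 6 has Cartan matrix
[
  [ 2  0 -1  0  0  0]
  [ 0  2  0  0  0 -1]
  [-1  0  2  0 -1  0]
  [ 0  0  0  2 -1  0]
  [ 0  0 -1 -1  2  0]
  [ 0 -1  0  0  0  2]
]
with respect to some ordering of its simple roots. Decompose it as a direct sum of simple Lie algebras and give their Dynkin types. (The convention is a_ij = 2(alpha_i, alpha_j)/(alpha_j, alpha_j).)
The diagram associated to this matrix has two connected components: the simple roots {alpha_2, alpha_6} form a chain of 2 nodes with single edges (A_2), and {alpha_1, alpha_3, alpha_4, alpha_5} form a chain of 4 nodes with single edges (A_4). A semisimple Lie algebra decomposes uniquely as the direct sum of simple ideals, one per connected component of its Dynkin diagram, so g ≅ A_2 ⊕ A_4 (dimension 8 + 24 = 32).

type A_2 ⊕ type A_4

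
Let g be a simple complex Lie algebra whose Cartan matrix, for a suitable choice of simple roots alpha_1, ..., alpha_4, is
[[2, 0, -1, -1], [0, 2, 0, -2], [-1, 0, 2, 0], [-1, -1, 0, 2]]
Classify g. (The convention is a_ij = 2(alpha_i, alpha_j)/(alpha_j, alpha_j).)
C4

The matrix has rank 4 with 2's on the diagonal. Reading the off-diagonal entries as Dynkin edges (a single edge where a_ij = a_ji = -1; a double or triple edge where a_ij * a_ji = 2 or 3), the diagram is a chain of 4 nodes with a double edge at one end; the terminal node there is the unique long simple root (C_4). One simple-root ordering that puts it in standard form is (alpha_3, alpha_1, alpha_4, alpha_2). So the algebra is type C_4, i.e. sp(8).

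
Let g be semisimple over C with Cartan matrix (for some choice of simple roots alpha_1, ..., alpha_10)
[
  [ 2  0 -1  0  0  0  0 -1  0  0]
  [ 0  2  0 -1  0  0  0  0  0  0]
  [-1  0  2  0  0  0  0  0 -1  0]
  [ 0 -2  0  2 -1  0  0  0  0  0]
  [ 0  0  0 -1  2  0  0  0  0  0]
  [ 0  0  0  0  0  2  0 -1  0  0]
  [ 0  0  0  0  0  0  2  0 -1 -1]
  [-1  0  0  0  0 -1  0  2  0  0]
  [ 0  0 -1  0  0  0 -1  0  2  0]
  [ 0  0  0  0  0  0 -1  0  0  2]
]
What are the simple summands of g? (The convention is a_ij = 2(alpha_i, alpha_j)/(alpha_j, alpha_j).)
A7 ⊕ B3

The diagram associated to this matrix has two connected components: the simple roots {alpha_1, alpha_3, alpha_6, alpha_7, alpha_8, alpha_9, alpha_10} form a chain of 7 nodes with single edges (A_7), and {alpha_2, alpha_4, alpha_5} form a chain of 3 nodes with a double edge at one end; the terminal node there is the unique short simple root (B_3). A semisimple Lie algebra decomposes uniquely as the direct sum of simple ideals, one per connected component of its Dynkin diagram, so g ≅ A_7 ⊕ B_3 (dimension 63 + 21 = 84).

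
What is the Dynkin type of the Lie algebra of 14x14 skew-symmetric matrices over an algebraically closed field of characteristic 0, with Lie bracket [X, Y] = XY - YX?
This is so(14) with 14 even, which has dimension 14(14-1)/2 = 91 and rank 14/2 = 7. In the classification of classical Lie algebras, the orthogonal algebra so(2n) in an even number of variables has type D_n; here n = 7, so the Dynkin diagram is a chain of 5 nodes with a fork of two nodes at one end (D_7). Hence the type is D_7.

type D_7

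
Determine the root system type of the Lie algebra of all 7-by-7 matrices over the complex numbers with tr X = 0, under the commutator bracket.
This is sl(7), which has dimension 7^2 - 1 = 48 and rank 7 - 1 = 6 (a Cartan subalgebra is the diagonal traceless matrices). In the classification of classical Lie algebras, the special linear algebra sl(n+1) has type A_n; here n = 6, so the Dynkin diagram is a chain of 6 nodes with single edges (A_6). Hence the type is A_6.

A_6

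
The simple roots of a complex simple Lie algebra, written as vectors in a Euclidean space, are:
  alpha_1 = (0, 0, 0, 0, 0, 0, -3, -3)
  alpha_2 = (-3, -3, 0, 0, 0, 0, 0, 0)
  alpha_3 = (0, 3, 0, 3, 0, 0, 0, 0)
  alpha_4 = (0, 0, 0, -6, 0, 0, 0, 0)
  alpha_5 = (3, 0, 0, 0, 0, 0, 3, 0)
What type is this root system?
Compute the Cartan integers a_ij = 2(alpha_i, alpha_j)/(alpha_j, alpha_j); the resulting 5x5 Cartan matrix is
[[2, 0, 0, 0, -1], [0, 2, -1, 0, -1], [0, -1, 2, -1, 0], [0, 0, -2, 2, 0], [-1, -1, 0, 0, 2]].
The roots have two lengths (squared-length ratio 2:1); the short ones are alpha_{1,2,3,5}. The associated Dynkin diagram is a chain of 5 nodes with a double edge at one end; the terminal node there is the unique long simple root (C_5), so the type is C_5 (the algebra sp(10)).

C_5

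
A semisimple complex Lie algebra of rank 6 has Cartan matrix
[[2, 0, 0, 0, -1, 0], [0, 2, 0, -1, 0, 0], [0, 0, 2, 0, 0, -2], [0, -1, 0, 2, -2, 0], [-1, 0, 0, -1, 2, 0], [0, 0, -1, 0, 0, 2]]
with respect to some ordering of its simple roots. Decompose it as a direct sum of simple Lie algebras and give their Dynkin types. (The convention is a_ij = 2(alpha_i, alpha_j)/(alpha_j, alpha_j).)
B_2 (so(5)) ⊕ F_4

The diagram associated to this matrix has two connected components: the simple roots {alpha_3, alpha_6} form a chain of 2 nodes with a double edge at one end; the terminal node there is the unique short simple root (B_2), and {alpha_1, alpha_2, alpha_4, alpha_5} form a chain of 4 nodes with a double edge between the middle two (F_4). A semisimple Lie algebra decomposes uniquely as the direct sum of simple ideals, one per connected component of its Dynkin diagram, so g ≅ B_2 ⊕ F_4 (dimension 10 + 52 = 62).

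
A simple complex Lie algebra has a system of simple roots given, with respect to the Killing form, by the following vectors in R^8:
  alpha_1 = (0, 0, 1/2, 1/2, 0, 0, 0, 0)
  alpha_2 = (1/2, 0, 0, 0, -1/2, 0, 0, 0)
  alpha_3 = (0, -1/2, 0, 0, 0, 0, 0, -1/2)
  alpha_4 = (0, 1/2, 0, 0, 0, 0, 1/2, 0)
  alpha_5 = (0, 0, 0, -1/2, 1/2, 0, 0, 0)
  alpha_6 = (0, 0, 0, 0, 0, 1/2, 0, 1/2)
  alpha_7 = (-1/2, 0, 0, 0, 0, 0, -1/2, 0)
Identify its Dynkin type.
A_7 (sl(8))

Compute the Cartan integers a_ij = 2(alpha_i, alpha_j)/(alpha_j, alpha_j); the resulting 7x7 Cartan matrix is
[[2, 0, 0, 0, -1, 0, 0], [0, 2, 0, 0, -1, 0, -1], [0, 0, 2, -1, 0, -1, 0], [0, 0, -1, 2, 0, 0, -1], [-1, -1, 0, 0, 2, 0, 0], [0, 0, -1, 0, 0, 2, 0], [0, -1, 0, -1, 0, 0, 2]].
All simple roots have the same length, so the diagram is simply laced. The associated Dynkin diagram is a chain of 7 nodes with single edges (A_7), so the type is A_7 (the algebra sl(8)).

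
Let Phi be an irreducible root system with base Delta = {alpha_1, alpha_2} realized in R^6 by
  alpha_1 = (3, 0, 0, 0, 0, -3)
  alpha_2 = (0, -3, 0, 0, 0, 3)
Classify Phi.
type A_2

Compute the Cartan integers a_ij = 2(alpha_i, alpha_j)/(alpha_j, alpha_j); the resulting 2x2 Cartan matrix is
[[2, -1], [-1, 2]].
All simple roots have the same length, so the diagram is simply laced. The associated Dynkin diagram is a chain of 2 nodes with single edges (A_2), so the type is A_2 (the algebra sl(3)).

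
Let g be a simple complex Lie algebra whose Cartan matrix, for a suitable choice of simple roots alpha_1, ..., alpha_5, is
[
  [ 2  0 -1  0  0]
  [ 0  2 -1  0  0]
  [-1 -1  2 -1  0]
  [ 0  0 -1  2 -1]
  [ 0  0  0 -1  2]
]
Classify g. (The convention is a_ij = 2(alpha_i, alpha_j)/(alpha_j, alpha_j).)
The matrix has rank 5 with 2's on the diagonal. Reading the off-diagonal entries as Dynkin edges (a single edge where a_ij = a_ji = -1; a double or triple edge where a_ij * a_ji = 2 or 3), the diagram is a chain of 3 nodes with a fork of two nodes at one end (D_5). One simple-root ordering that puts it in standard form is (alpha_5, alpha_4, alpha_3, alpha_2, alpha_1). So the algebra is type D_5, i.e. so(10).

D_5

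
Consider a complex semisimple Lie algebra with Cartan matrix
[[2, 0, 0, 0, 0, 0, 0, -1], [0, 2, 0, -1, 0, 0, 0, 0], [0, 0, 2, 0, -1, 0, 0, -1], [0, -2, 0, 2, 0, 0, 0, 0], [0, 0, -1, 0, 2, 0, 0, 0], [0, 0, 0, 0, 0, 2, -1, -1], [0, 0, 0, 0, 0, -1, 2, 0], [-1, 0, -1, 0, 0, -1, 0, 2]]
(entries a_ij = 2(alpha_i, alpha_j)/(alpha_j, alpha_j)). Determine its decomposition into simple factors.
The diagram associated to this matrix has two connected components: the simple roots {alpha_2, alpha_4} form a chain of 2 nodes with a double edge at one end; the terminal node there is the unique short simple root (B_2), and {alpha_1, alpha_3, alpha_5, alpha_6, alpha_7, alpha_8} form a chain of 5 nodes with one extra node attached to the third node from one end (E_6). A semisimple Lie algebra decomposes uniquely as the direct sum of simple ideals, one per connected component of its Dynkin diagram, so g ≅ B_2 ⊕ E_6 (dimension 10 + 78 = 88).

type B_2 ⊕ type E_6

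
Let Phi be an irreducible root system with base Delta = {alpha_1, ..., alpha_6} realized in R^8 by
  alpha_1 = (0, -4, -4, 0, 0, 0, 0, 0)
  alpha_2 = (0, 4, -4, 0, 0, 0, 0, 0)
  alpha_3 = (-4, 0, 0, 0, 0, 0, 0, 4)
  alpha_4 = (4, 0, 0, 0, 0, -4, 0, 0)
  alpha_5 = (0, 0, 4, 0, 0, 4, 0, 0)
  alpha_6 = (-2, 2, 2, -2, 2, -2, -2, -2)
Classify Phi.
Compute the Cartan integers a_ij = 2(alpha_i, alpha_j)/(alpha_j, alpha_j); the resulting 6x6 Cartan matrix is
[[2, 0, 0, 0, -1, -1], [0, 2, 0, 0, -1, 0], [0, 0, 2, -1, 0, 0], [0, 0, -1, 2, -1, 0], [-1, -1, 0, -1, 2, 0], [-1, 0, 0, 0, 0, 2]].
All simple roots have the same length, so the diagram is simply laced. The associated Dynkin diagram is a chain of 5 nodes with one extra node attached to the third node from one end (E_6), so the type is E_6.

E6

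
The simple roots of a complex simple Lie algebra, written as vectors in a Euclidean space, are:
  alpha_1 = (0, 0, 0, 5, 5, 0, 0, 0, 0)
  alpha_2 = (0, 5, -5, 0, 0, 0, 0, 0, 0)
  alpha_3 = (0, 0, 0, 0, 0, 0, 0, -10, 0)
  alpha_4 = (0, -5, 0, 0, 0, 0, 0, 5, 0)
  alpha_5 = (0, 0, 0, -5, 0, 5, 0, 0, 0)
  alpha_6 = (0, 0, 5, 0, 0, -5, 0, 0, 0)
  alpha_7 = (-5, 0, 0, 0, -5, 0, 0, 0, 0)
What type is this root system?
Compute the Cartan integers a_ij = 2(alpha_i, alpha_j)/(alpha_j, alpha_j); the resulting 7x7 Cartan matrix is
[[2, 0, 0, 0, -1, 0, -1], [0, 2, 0, -1, 0, -1, 0], [0, 0, 2, -2, 0, 0, 0], [0, -1, -1, 2, 0, 0, 0], [-1, 0, 0, 0, 2, -1, 0], [0, -1, 0, 0, -1, 2, 0], [-1, 0, 0, 0, 0, 0, 2]].
The roots have two lengths (squared-length ratio 2:1); the short ones are alpha_{1,2,4,5,6,7}. The associated Dynkin diagram is a chain of 7 nodes with a double edge at one end; the terminal node there is the unique long simple root (C_7), so the type is C_7 (the algebra sp(14)).

type C_7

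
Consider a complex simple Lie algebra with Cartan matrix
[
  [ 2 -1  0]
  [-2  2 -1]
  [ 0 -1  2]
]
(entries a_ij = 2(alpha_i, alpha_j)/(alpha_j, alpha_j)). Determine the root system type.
The matrix has rank 3 with 2's on the diagonal. Reading the off-diagonal entries as Dynkin edges (a single edge where a_ij = a_ji = -1; a double or triple edge where a_ij * a_ji = 2 or 3), the diagram is a chain of 3 nodes with a double edge at one end; the terminal node there is the unique short simple root (B_3). One simple-root ordering that puts it in standard form is (alpha_3, alpha_2, alpha_1). So the algebra is type B_3, i.e. so(7).

B_3 (so(7))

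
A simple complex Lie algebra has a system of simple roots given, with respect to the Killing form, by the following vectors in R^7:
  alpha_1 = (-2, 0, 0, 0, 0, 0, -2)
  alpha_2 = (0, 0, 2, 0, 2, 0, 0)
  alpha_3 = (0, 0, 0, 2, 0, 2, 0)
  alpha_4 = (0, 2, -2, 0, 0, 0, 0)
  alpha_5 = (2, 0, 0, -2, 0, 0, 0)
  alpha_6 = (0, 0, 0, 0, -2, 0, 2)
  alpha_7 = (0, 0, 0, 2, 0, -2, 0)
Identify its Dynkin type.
D_7

Compute the Cartan integers a_ij = 2(alpha_i, alpha_j)/(alpha_j, alpha_j); the resulting 7x7 Cartan matrix is
[[2, 0, 0, 0, -1, -1, 0], [0, 2, 0, -1, 0, -1, 0], [0, 0, 2, 0, -1, 0, 0], [0, -1, 0, 2, 0, 0, 0], [-1, 0, -1, 0, 2, 0, -1], [-1, -1, 0, 0, 0, 2, 0], [0, 0, 0, 0, -1, 0, 2]].
All simple roots have the same length, so the diagram is simply laced. The associated Dynkin diagram is a chain of 5 nodes with a fork of two nodes at one end (D_7), so the type is D_7 (the algebra so(14)).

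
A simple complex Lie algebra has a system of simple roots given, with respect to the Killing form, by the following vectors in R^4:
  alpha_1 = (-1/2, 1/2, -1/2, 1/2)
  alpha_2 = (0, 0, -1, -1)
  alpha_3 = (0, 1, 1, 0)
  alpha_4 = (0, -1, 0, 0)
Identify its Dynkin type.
F_4

Compute the Cartan integers a_ij = 2(alpha_i, alpha_j)/(alpha_j, alpha_j); the resulting 4x4 Cartan matrix is
[[2, 0, 0, -1], [0, 2, -1, 0], [0, -1, 2, -2], [-1, 0, -1, 2]].
The roots have two lengths (squared-length ratio 2:1); the short ones are alpha_{1,4}. The associated Dynkin diagram is a chain of 4 nodes with a double edge between the middle two (F_4), so the type is F_4.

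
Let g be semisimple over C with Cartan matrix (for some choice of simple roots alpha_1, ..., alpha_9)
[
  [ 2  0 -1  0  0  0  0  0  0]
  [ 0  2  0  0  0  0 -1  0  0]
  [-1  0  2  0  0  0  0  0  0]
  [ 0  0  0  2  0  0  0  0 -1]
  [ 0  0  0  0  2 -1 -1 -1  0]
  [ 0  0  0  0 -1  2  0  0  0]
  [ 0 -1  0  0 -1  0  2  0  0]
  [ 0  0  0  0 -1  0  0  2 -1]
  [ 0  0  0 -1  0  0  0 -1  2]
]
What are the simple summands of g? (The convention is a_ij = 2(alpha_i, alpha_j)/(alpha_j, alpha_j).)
A_2 ⊕ E_7

The diagram associated to this matrix has two connected components: the simple roots {alpha_1, alpha_3} form a chain of 2 nodes with single edges (A_2), and {alpha_2, alpha_4, alpha_5, alpha_6, alpha_7, alpha_8, alpha_9} form a chain of 6 nodes with one extra node attached to the third node from one end (E_7). A semisimple Lie algebra decomposes uniquely as the direct sum of simple ideals, one per connected component of its Dynkin diagram, so g ≅ A_2 ⊕ E_7 (dimension 8 + 133 = 141).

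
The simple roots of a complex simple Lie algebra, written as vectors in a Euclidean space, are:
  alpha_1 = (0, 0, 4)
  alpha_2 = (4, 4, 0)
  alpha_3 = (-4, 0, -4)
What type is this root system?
Compute the Cartan integers a_ij = 2(alpha_i, alpha_j)/(alpha_j, alpha_j); the resulting 3x3 Cartan matrix is
[[2, 0, -1], [0, 2, -1], [-2, -1, 2]].
The roots have two lengths (squared-length ratio 2:1); the short ones are alpha_{1}. The associated Dynkin diagram is a chain of 3 nodes with a double edge at one end; the terminal node there is the unique short simple root (B_3), so the type is B_3 (the algebra so(7)).

B_3 (so(7))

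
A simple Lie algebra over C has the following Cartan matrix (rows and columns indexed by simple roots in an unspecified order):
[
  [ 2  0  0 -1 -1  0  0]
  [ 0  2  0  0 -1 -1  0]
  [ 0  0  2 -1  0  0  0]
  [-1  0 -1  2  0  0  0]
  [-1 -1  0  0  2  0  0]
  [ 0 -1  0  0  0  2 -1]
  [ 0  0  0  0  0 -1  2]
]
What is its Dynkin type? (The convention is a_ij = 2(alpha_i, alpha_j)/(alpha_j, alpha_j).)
The matrix has rank 7 with 2's on the diagonal. Reading the off-diagonal entries as Dynkin edges (a single edge where a_ij = a_ji = -1; a double or triple edge where a_ij * a_ji = 2 or 3), the diagram is a chain of 7 nodes with single edges (A_7). One simple-root ordering that puts it in standard form is (alpha_3, alpha_4, alpha_1, alpha_5, alpha_2, alpha_6, alpha_7). So the algebra is type A_7, i.e. sl(8).

A7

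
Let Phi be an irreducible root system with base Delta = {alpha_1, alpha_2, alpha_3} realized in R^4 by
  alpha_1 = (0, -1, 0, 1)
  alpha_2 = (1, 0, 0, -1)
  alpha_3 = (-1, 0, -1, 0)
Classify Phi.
A3

Compute the Cartan integers a_ij = 2(alpha_i, alpha_j)/(alpha_j, alpha_j); the resulting 3x3 Cartan matrix is
[[2, -1, 0], [-1, 2, -1], [0, -1, 2]].
All simple roots have the same length, so the diagram is simply laced. The associated Dynkin diagram is a chain of 3 nodes with single edges (A_3), so the type is A_3 (the algebra sl(4)).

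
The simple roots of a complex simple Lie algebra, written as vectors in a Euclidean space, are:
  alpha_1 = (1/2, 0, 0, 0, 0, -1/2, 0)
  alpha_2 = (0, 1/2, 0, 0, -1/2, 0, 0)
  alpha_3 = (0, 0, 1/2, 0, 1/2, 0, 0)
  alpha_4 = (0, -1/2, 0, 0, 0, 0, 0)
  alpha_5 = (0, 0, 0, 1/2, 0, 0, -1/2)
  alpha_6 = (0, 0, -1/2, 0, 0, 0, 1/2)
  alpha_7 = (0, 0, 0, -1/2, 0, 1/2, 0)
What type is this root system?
B_7

Compute the Cartan integers a_ij = 2(alpha_i, alpha_j)/(alpha_j, alpha_j); the resulting 7x7 Cartan matrix is
[[2, 0, 0, 0, 0, 0, -1], [0, 2, -1, -2, 0, 0, 0], [0, -1, 2, 0, 0, -1, 0], [0, -1, 0, 2, 0, 0, 0], [0, 0, 0, 0, 2, -1, -1], [0, 0, -1, 0, -1, 2, 0], [-1, 0, 0, 0, -1, 0, 2]].
The roots have two lengths (squared-length ratio 2:1); the short ones are alpha_{4}. The associated Dynkin diagram is a chain of 7 nodes with a double edge at one end; the terminal node there is the unique short simple root (B_7), so the type is B_7 (the algebra so(15)).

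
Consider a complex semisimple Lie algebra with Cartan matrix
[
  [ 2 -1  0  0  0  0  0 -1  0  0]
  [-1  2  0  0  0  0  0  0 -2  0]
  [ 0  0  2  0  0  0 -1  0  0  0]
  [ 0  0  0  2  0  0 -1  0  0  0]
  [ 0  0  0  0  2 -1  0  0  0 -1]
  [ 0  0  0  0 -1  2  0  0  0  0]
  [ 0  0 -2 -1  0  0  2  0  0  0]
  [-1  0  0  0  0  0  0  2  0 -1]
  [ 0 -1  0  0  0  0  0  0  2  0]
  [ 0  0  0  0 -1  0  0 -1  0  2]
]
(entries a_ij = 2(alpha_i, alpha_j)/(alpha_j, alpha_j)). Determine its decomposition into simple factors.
The diagram associated to this matrix has two connected components: the simple roots {alpha_3, alpha_4, alpha_7} form a chain of 3 nodes with a double edge at one end; the terminal node there is the unique short simple root (B_3), and {alpha_1, alpha_2, alpha_5, alpha_6, alpha_8, alpha_9, alpha_10} form a chain of 7 nodes with a double edge at one end; the terminal node there is the unique short simple root (B_7). A semisimple Lie algebra decomposes uniquely as the direct sum of simple ideals, one per connected component of its Dynkin diagram, so g ≅ B_3 ⊕ B_7 (dimension 21 + 105 = 126).

B_3 ⊕ B_7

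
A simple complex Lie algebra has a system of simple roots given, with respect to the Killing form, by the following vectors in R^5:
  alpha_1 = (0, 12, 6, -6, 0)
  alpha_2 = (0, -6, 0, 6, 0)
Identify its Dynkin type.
type G_2

Compute the Cartan integers a_ij = 2(alpha_i, alpha_j)/(alpha_j, alpha_j); the resulting 2x2 Cartan matrix is
[[2, -3], [-1, 2]].
The roots have two lengths (squared-length ratio 3:1); the short ones are alpha_{2}. The associated Dynkin diagram is two nodes joined by a triple edge (G_2), so the type is G_2.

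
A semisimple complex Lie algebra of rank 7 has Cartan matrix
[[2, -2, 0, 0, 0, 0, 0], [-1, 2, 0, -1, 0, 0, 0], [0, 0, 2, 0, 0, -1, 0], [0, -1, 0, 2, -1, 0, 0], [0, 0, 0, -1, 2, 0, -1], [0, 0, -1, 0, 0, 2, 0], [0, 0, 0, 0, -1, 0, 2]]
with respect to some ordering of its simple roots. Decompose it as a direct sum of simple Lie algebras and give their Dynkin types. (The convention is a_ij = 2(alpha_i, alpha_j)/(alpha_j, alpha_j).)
The diagram associated to this matrix has two connected components: the simple roots {alpha_3, alpha_6} form a chain of 2 nodes with single edges (A_2), and {alpha_1, alpha_2, alpha_4, alpha_5, alpha_7} form a chain of 5 nodes with a double edge at one end; the terminal node there is the unique long simple root (C_5). A semisimple Lie algebra decomposes uniquely as the direct sum of simple ideals, one per connected component of its Dynkin diagram, so g ≅ A_2 ⊕ C_5 (dimension 8 + 55 = 63).

type A_2 + type C_5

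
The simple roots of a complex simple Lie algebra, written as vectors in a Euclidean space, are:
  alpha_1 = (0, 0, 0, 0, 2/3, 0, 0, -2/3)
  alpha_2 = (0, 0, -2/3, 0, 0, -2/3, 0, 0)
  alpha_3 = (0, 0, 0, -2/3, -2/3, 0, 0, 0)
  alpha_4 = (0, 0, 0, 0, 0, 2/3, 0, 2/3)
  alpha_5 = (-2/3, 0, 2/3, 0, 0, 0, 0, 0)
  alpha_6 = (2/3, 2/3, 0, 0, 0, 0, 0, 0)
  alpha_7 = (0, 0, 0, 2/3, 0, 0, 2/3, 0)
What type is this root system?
Compute the Cartan integers a_ij = 2(alpha_i, alpha_j)/(alpha_j, alpha_j); the resulting 7x7 Cartan matrix is
[[2, 0, -1, -1, 0, 0, 0], [0, 2, 0, -1, -1, 0, 0], [-1, 0, 2, 0, 0, 0, -1], [-1, -1, 0, 2, 0, 0, 0], [0, -1, 0, 0, 2, -1, 0], [0, 0, 0, 0, -1, 2, 0], [0, 0, -1, 0, 0, 0, 2]].
All simple roots have the same length, so the diagram is simply laced. The associated Dynkin diagram is a chain of 7 nodes with single edges (A_7), so the type is A_7 (the algebra sl(8)).

A7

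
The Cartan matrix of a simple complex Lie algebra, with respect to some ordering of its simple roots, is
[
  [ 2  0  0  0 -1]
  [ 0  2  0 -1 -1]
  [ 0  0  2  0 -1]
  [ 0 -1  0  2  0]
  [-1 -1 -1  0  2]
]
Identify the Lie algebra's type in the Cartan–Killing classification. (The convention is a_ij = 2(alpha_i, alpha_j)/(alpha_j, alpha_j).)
D_5 (so(10))

The matrix has rank 5 with 2's on the diagonal. Reading the off-diagonal entries as Dynkin edges (a single edge where a_ij = a_ji = -1; a double or triple edge where a_ij * a_ji = 2 or 3), the diagram is a chain of 3 nodes with a fork of two nodes at one end (D_5). One simple-root ordering that puts it in standard form is (alpha_4, alpha_2, alpha_5, alpha_1, alpha_3). So the algebra is type D_5, i.e. so(10).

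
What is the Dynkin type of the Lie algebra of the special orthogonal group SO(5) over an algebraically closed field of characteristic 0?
This is so(5) with 5 odd, which has dimension 5(5-1)/2 = 10 and rank (5-1)/2 = 2. In the classification of classical Lie algebras, the orthogonal algebra so(2n+1) in an odd number of variables has type B_n; here n = 2, so the Dynkin diagram is a chain of 2 nodes with a double edge at one end; the terminal node there is the unique short simple root (B_2). Hence the type is B_2.

B2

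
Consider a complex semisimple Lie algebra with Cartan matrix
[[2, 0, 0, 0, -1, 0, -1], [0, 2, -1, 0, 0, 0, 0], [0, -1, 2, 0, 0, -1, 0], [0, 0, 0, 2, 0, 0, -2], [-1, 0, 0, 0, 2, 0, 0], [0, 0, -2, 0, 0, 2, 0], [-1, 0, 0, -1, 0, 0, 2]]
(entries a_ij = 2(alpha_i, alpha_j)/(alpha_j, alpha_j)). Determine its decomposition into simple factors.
The diagram associated to this matrix has two connected components: the simple roots {alpha_2, alpha_3, alpha_6} form a chain of 3 nodes with a double edge at one end; the terminal node there is the unique long simple root (C_3), and {alpha_1, alpha_4, alpha_5, alpha_7} form a chain of 4 nodes with a double edge at one end; the terminal node there is the unique long simple root (C_4). A semisimple Lie algebra decomposes uniquely as the direct sum of simple ideals, one per connected component of its Dynkin diagram, so g ≅ C_3 ⊕ C_4 (dimension 21 + 36 = 57).

C_3 + C_4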